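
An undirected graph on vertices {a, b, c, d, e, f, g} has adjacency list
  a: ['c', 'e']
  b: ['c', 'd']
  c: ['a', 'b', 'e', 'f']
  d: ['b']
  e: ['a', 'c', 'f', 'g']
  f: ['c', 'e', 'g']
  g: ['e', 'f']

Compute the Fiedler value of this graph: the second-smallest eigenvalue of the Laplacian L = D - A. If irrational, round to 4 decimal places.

0.4376

Each diagonal entry of L is the vertex degree and each off-diagonal entry is -1 where an edge is present, 0 otherwise; in the order [a, b, c, d, e, f, g] the diagonal is [2, 2, 4, 1, 4, 3, 2]. The smallest Laplacian eigenvalue is always 0. The next one, lambda_2 = 0.4376, measures how hard the graph is to disconnect: larger values mean better connectivity. The largest eigenvalue, 5.3548, is at most the vertex count 7.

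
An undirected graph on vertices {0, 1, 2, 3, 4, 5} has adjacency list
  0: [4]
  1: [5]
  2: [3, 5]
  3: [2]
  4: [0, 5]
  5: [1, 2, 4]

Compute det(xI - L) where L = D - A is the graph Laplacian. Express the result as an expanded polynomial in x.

Each diagonal entry of L is the vertex degree and each off-diagonal entry is -1 where an edge is present, 0 otherwise; in the order [0, 1, 2, 3, 4, 5] the diagonal is [1, 1, 2, 1, 2, 3]. L has integer entries, so p(x) = det(xI - L) has integer coefficients. Expanding the determinant yields x^6 - 10x^5 + 35x^4 - 52x^3 + 31x^2 - 6x. Since p(0) = det(-L) = 0, x divides p(x). There is one zero in the spectrum, matching the 1 component.

x^6 - 10x^5 + 35x^4 - 52x^3 + 31x^2 - 6x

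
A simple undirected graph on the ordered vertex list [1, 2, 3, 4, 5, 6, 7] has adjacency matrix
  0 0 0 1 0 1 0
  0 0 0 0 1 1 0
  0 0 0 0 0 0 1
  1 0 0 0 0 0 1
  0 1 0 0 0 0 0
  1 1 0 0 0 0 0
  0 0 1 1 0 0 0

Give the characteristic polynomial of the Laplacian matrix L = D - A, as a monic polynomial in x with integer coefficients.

x^7 - 12x^6 + 55x^5 - 120x^4 + 126x^3 - 56x^2 + 7x

With the vertex order [1, 2, 3, 4, 5, 6, 7], the degrees are [2, 2, 1, 2, 1, 2, 2], giving D = diag(2, 2, 1, 2, 1, 2, 2) and L = D - A. L has integer entries, so p(x) = det(xI - L) has integer coefficients. Expanding the determinant yields x^7 - 12x^6 + 55x^5 - 120x^4 + 126x^3 - 56x^2 + 7x. The coefficient of x^6 equals -trace(L) = -12, matching the sum of degrees. By the matrix-tree theorem the graph has (1/7) * product of the nonzero eigenvalues = 1 spanning tree. There is one zero in the spectrum, matching the 1 component.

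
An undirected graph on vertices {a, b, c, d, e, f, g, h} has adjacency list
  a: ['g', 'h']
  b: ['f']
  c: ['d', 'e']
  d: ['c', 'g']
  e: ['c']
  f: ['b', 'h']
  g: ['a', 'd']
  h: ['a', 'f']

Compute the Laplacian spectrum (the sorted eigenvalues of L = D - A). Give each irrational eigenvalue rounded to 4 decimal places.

[0, 0.1522, 0.5858, 1.2346, 2, 2.7654, 3.4142, 3.8478]

With the vertex order [a, b, c, d, e, f, g, h], the degrees are [2, 1, 2, 2, 1, 2, 2, 2], giving D = diag(2, 1, 2, 2, 1, 2, 2, 2) and L = D - A. The multiplicity of 0 as a Laplacian eigenvalue equals the number of connected components. The single zero eigenvalue shows the graph is connected.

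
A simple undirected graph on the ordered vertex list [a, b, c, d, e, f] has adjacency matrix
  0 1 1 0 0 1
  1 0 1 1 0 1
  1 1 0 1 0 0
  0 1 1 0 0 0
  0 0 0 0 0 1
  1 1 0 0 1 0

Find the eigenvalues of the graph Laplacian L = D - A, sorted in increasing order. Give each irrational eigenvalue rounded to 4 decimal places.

Reading degrees in the order [a, b, c, d, e, f] gives [3, 4, 3, 2, 1, 3]; set D = diag(3, 4, 3, 2, 1, 3) and form L = D - A. The multiplicity of 0 as a Laplacian eigenvalue equals the number of connected components. The eigenvalues sum to 16, which equals trace(L) = 2|E|.

[0, 0.7312, 2.1353, 3.4659, 4.5494, 5.1183]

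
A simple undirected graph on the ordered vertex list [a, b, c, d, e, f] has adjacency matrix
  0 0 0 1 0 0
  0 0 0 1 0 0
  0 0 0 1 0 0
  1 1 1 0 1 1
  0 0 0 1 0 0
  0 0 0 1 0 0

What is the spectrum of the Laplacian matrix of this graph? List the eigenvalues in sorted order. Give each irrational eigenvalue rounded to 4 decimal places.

Reading degrees in the order [a, b, c, d, e, f] gives [1, 1, 1, 5, 1, 1]; set D = diag(1, 1, 1, 5, 1, 1) and form L = D - A. L is symmetric positive semidefinite, so every eigenvalue is real and nonnegative. There is one zero in the spectrum, matching the 1 component. The largest eigenvalue, 6, is at most the vertex count 6.

[0, 1, 1, 1, 1, 6]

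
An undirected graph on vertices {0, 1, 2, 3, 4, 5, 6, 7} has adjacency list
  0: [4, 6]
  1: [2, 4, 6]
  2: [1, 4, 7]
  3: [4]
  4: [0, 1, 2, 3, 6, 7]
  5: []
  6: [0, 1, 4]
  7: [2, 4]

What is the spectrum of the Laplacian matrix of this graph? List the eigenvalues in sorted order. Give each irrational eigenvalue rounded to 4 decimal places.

[0, 0, 1, 1.3820, 2.3820, 3.6180, 4.6180, 7]

Each diagonal entry of L is the vertex degree and each off-diagonal entry is -1 where an edge is present, 0 otherwise; in the order [0, 1, 2, 3, 4, 5, 6, 7] the diagonal is [2, 3, 3, 1, 6, 0, 3, 2]. The multiplicity of 0 as a Laplacian eigenvalue equals the number of connected components. The 2 zero eigenvalues correspond to the 2 connected components.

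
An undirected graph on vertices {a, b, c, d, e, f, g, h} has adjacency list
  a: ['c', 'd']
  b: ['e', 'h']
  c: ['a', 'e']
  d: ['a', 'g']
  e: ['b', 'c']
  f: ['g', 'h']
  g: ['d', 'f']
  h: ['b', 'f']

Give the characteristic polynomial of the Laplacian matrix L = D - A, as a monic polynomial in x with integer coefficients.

x^8 - 16x^7 + 104x^6 - 352x^5 + 660x^4 - 672x^3 + 336x^2 - 64x

Reading degrees in the order [a, b, c, d, e, f, g, h] gives [2, 2, 2, 2, 2, 2, 2, 2]; set D = diag(2, 2, 2, 2, 2, 2, 2, 2) and form L = D - A. L has integer entries, so p(x) = det(xI - L) has integer coefficients. Expanding the determinant yields x^8 - 16x^7 + 104x^6 - 352x^5 + 660x^4 - 672x^3 + 336x^2 - 64x. Since p(0) = det(-L) = 0, x divides p(x). The largest eigenvalue, 4, is at most the vertex count 8. There is one zero in the spectrum, matching the 1 component.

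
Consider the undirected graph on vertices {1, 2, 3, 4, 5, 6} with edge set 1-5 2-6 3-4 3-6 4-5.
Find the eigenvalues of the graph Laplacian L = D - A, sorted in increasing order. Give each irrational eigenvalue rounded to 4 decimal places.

Each diagonal entry of L is the vertex degree and each off-diagonal entry is -1 where an edge is present, 0 otherwise; in the order [1, 2, 3, 4, 5, 6] the diagonal is [1, 1, 2, 2, 2, 2]. L is symmetric positive semidefinite, so every eigenvalue is real and nonnegative. The single zero eigenvalue shows the graph is connected. By the matrix-tree theorem the graph has (1/6) * product of the nonzero eigenvalues = 1 spanning tree.

[0, 0.2679, 1, 2, 3, 3.7321]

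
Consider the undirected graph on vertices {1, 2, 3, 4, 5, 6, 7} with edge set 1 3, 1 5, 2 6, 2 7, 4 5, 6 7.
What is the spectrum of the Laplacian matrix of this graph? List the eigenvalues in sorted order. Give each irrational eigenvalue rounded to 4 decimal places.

With the vertex order [1, 2, 3, 4, 5, 6, 7], the degrees are [2, 2, 1, 1, 2, 2, 2], giving D = diag(2, 2, 1, 1, 2, 2, 2) and L = D - A. The multiplicity of 0 as a Laplacian eigenvalue equals the number of connected components. The 2 zero eigenvalues correspond to the 2 connected components. The largest eigenvalue, 3.4142, is at most the vertex count 7.

[0, 0, 0.5858, 2, 3, 3, 3.4142]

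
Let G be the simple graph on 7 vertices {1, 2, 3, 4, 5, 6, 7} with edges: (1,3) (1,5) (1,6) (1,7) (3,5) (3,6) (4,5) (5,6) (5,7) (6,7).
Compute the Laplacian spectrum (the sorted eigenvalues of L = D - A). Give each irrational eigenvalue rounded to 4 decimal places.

[0, 0, 1, 3, 5, 5, 6]

Each diagonal entry of L is the vertex degree and each off-diagonal entry is -1 where an edge is present, 0 otherwise; in the order [1, 2, 3, 4, 5, 6, 7] the diagonal is [4, 0, 3, 1, 5, 4, 3]. Diagonalising L (or applying a numerical eigensolver to the 7x7 matrix) gives the spectrum above. The 2 zero eigenvalues correspond to the 2 connected components. The largest eigenvalue, 6, is at most the vertex count 7. The eigenvalues sum to 20, which equals trace(L) = 2|E|.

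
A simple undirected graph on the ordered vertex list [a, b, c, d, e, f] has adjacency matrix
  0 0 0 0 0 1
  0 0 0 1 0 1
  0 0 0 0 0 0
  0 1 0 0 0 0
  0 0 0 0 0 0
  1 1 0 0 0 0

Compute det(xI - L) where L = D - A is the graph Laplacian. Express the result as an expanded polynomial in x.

x^6 - 6x^5 + 10x^4 - 4x^3

Reading degrees in the order [a, b, c, d, e, f] gives [1, 2, 0, 1, 0, 2]; set D = diag(1, 2, 0, 1, 0, 2) and form L = D - A. L has integer entries, so p(x) = det(xI - L) has integer coefficients. Expanding the determinant yields x^6 - 6x^5 + 10x^4 - 4x^3. Since p(0) = det(-L) = 0, x divides p(x). The eigenvalues sum to 6, which equals trace(L) = 2|E|.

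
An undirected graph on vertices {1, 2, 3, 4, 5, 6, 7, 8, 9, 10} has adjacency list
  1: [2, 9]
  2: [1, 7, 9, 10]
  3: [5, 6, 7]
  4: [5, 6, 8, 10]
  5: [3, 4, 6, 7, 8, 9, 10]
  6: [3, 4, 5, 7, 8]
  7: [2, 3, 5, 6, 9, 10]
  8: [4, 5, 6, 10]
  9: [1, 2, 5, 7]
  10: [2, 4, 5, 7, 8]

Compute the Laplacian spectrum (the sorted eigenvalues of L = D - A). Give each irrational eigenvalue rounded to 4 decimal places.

Each diagonal entry of L is the vertex degree and each off-diagonal entry is -1 where an edge is present, 0 otherwise; in the order [1, 2, 3, 4, 5, 6, 7, 8, 9, 10] the diagonal is [2, 4, 3, 4, 7, 5, 6, 4, 4, 5]. The multiplicity of 0 as a Laplacian eigenvalue equals the number of connected components. The single zero eigenvalue shows the graph is connected.

[0, 1.1548, 2.6134, 3.4253, 4.5370, 5, 5.5559, 6, 7.5468, 8.1669]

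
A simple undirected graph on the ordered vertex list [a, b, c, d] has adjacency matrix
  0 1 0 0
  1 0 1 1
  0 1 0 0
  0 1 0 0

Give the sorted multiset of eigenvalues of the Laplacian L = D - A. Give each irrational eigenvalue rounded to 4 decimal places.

With the vertex order [a, b, c, d], the degrees are [1, 3, 1, 1], giving D = diag(1, 3, 1, 1) and L = D - A. Diagonalising L (or applying a numerical eigensolver to the 4x4 matrix) gives the spectrum above. The single zero eigenvalue shows the graph is connected.

[0, 1, 1, 4]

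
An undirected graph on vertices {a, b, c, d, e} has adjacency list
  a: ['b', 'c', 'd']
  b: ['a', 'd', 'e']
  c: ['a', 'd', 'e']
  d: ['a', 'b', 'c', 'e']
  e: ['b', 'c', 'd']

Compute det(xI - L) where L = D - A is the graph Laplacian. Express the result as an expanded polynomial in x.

x^5 - 16x^4 + 94x^3 - 240x^2 + 225x

Each diagonal entry of L is the vertex degree and each off-diagonal entry is -1 where an edge is present, 0 otherwise; in the order [a, b, c, d, e] the diagonal is [3, 3, 3, 4, 3]. The eigenvalues of L are [0, 3, 3, 5, 5]; the characteristic polynomial is the product of (x - lambda_i), which multiplies out to x^5 - 16x^4 + 94x^3 - 240x^2 + 225x. Since p(0) = det(-L) = 0, x divides p(x).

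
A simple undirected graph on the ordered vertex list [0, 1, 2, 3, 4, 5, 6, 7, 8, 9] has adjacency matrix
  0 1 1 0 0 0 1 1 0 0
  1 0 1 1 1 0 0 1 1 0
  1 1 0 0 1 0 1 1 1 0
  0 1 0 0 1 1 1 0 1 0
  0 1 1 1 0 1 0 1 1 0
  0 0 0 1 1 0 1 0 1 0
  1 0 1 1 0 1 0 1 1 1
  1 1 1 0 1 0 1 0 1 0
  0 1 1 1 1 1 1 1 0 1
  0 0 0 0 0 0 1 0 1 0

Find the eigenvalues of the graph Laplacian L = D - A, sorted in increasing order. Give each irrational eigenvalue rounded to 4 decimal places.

Each diagonal entry of L is the vertex degree and each off-diagonal entry is -1 where an edge is present, 0 otherwise; in the order [0, 1, 2, 3, 4, 5, 6, 7, 8, 9] the diagonal is [4, 6, 6, 5, 6, 4, 7, 6, 8, 2]. Since every row of L sums to 0, the all-ones vector is in the kernel and 0 is an eigenvalue. The largest eigenvalue, 9.1509, is at most the vertex count 10. There is one zero in the spectrum, matching the 1 component.

[0, 1.9117, 2.9866, 4.7892, 5.5473, 6.5437, 7, 7.3194, 8.7513, 9.1509]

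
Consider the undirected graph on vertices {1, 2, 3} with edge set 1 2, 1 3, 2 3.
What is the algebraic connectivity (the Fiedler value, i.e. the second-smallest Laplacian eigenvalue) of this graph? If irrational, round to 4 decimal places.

3

With the vertex order [1, 2, 3], the degrees are [2, 2, 2], giving D = diag(2, 2, 2) and L = D - A. The sorted Laplacian eigenvalues are [0, 3, 3]; the algebraic connectivity is the second entry, 3. There is one zero in the spectrum, matching the 1 component.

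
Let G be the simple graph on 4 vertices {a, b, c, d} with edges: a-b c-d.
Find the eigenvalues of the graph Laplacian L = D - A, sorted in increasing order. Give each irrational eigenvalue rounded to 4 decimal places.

Reading degrees in the order [a, b, c, d] gives [1, 1, 1, 1]; set D = diag(1, 1, 1, 1) and form L = D - A. L is symmetric positive semidefinite, so every eigenvalue is real and nonnegative. The 2 zero eigenvalues correspond to the 2 connected components. There are 2 zeros in the spectrum, matching the 2 components. The largest eigenvalue, 2, is at most the vertex count 4.

[0, 0, 2, 2]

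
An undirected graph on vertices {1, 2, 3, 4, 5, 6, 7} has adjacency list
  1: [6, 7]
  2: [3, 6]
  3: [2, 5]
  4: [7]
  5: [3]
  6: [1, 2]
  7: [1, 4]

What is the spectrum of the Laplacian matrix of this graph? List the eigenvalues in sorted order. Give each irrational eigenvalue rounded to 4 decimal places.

[0, 0.1981, 0.7530, 1.5550, 2.4450, 3.2470, 3.8019]

With the vertex order [1, 2, 3, 4, 5, 6, 7], the degrees are [2, 2, 2, 1, 1, 2, 2], giving D = diag(2, 2, 2, 1, 1, 2, 2) and L = D - A. L is symmetric positive semidefinite, so every eigenvalue is real and nonnegative.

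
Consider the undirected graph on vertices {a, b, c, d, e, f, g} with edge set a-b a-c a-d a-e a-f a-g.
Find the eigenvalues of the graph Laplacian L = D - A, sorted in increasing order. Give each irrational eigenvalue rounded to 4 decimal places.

[0, 1, 1, 1, 1, 1, 7]

With the vertex order [a, b, c, d, e, f, g], the degrees are [6, 1, 1, 1, 1, 1, 1], giving D = diag(6, 1, 1, 1, 1, 1, 1) and L = D - A. The multiplicity of 0 as a Laplacian eigenvalue equals the number of connected components. By the matrix-tree theorem the graph has (1/7) * product of the nonzero eigenvalues = 1 spanning tree. There is one zero in the spectrum, matching the 1 component.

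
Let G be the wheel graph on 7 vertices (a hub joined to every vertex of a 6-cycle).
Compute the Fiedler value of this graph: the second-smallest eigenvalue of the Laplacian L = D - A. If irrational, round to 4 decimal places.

The graph has 7 vertices and degree multiset [6, 3, 3, 3, 3, 3, 3]; D is the diagonal matrix of degrees and L = D - A. The smallest Laplacian eigenvalue is always 0. The next one, lambda_2 = 2, measures how hard the graph is to disconnect: larger values mean better connectivity. The eigenvalues sum to 24, which equals trace(L) = 2|E|.

2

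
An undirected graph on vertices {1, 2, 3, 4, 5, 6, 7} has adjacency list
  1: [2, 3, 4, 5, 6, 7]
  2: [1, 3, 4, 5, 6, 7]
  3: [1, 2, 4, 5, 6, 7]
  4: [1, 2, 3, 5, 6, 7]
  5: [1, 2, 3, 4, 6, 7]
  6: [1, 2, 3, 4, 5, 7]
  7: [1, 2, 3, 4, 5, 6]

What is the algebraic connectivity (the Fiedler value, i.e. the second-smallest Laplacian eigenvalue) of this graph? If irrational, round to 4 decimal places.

Each diagonal entry of L is the vertex degree and each off-diagonal entry is -1 where an edge is present, 0 otherwise; in the order [1, 2, 3, 4, 5, 6, 7] the diagonal is [6, 6, 6, 6, 6, 6, 6]. Computing the eigenvalues of L and sorting gives [0, 7, 7, 7, 7, 7, 7]. The Fiedler value lambda_2 = 7 is strictly positive, so the graph is connected. There is one zero in the spectrum, matching the 1 component.

7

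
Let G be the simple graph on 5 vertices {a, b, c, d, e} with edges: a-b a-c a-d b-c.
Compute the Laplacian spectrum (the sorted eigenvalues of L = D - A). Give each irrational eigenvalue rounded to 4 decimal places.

Each diagonal entry of L is the vertex degree and each off-diagonal entry is -1 where an edge is present, 0 otherwise; in the order [a, b, c, d, e] the diagonal is [3, 2, 2, 1, 0]. Since every row of L sums to 0, the all-ones vector is in the kernel and 0 is an eigenvalue. The 2 zero eigenvalues correspond to the 2 connected components.

[0, 0, 1, 3, 4]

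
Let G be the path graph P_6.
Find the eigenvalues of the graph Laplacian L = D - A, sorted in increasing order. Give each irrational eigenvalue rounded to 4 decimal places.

[0, 0.2679, 1, 2, 3, 3.7321]

The graph has 6 vertices and degree multiset [2, 2, 2, 2, 1, 1]; D is the diagonal matrix of degrees and L = D - A. Since every row of L sums to 0, the all-ones vector is in the kernel and 0 is an eigenvalue. By the matrix-tree theorem the graph has (1/6) * product of the nonzero eigenvalues = 1 spanning tree.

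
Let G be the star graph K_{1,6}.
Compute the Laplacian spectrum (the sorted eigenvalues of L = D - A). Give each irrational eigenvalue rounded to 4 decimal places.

[0, 1, 1, 1, 1, 1, 7]

The graph has 7 vertices and degree multiset [6, 1, 1, 1, 1, 1, 1]; D is the diagonal matrix of degrees and L = D - A. L is symmetric positive semidefinite, so every eigenvalue is real and nonnegative. The eigenvalues sum to 12, which equals trace(L) = 2|E|. There is one zero in the spectrum, matching the 1 component.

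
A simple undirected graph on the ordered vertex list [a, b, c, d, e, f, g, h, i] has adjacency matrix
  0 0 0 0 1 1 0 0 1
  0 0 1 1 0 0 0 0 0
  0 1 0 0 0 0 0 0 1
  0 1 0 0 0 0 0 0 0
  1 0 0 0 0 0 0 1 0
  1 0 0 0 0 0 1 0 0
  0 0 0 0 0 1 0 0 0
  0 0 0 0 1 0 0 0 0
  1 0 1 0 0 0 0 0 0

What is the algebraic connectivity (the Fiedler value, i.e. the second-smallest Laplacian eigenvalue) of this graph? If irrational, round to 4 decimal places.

Each diagonal entry of L is the vertex degree and each off-diagonal entry is -1 where an edge is present, 0 otherwise; in the order [a, b, c, d, e, f, g, h, i] the diagonal is [3, 2, 2, 1, 2, 2, 1, 1, 2]. The sorted Laplacian eigenvalues are [0, 0.1708, 0.3820, 0.8503, 1.6761, 2.4165, 2.6180, 3.4421, 4.4442]; the algebraic connectivity is the second entry, 0.1708.

0.1708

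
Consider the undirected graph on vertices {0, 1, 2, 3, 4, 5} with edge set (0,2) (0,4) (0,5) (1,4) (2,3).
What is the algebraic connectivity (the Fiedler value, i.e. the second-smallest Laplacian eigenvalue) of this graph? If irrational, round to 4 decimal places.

Reading degrees in the order [0, 1, 2, 3, 4, 5] gives [3, 1, 2, 1, 2, 1]; set D = diag(3, 1, 2, 1, 2, 1) and form L = D - A. The sorted Laplacian eigenvalues are [0, 0.3820, 0.6972, 2, 2.6180, 4.3028]; the algebraic connectivity is the second entry, 0.3820. The largest eigenvalue, 4.3028, is at most the vertex count 6.

0.3820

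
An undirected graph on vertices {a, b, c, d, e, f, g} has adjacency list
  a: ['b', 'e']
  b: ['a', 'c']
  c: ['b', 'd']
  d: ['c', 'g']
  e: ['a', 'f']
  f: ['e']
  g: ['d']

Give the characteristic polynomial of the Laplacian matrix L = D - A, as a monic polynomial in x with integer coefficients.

With the vertex order [a, b, c, d, e, f, g], the degrees are [2, 2, 2, 2, 2, 1, 1], giving D = diag(2, 2, 2, 2, 2, 1, 1) and L = D - A. Computing det(xI - L) by cofactor expansion (or equivalently via sum-over-permutations) gives x^7 - 12x^6 + 55x^5 - 120x^4 + 126x^3 - 56x^2 + 7x. The constant term is 0 because L is singular (the all-ones vector lies in its kernel). The eigenvalues sum to 12, which equals trace(L) = 2|E|.

x^7 - 12x^6 + 55x^5 - 120x^4 + 126x^3 - 56x^2 + 7x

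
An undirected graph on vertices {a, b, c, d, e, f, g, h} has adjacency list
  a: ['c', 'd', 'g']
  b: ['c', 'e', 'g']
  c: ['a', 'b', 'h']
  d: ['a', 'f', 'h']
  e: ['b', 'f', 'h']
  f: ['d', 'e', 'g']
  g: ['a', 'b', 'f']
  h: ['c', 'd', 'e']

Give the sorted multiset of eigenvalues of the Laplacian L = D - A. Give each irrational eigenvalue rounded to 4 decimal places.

Each diagonal entry of L is the vertex degree and each off-diagonal entry is -1 where an edge is present, 0 otherwise; in the order [a, b, c, d, e, f, g, h] the diagonal is [3, 3, 3, 3, 3, 3, 3, 3]. L is symmetric positive semidefinite, so every eigenvalue is real and nonnegative. The single zero eigenvalue shows the graph is connected.

[0, 2, 2, 2, 4, 4, 4, 6]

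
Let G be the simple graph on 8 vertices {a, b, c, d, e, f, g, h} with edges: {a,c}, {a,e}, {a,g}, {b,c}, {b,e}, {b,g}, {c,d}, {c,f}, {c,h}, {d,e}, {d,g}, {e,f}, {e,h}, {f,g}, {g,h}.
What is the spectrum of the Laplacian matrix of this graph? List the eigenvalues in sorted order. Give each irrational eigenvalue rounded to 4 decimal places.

Each diagonal entry of L is the vertex degree and each off-diagonal entry is -1 where an edge is present, 0 otherwise; in the order [a, b, c, d, e, f, g, h] the diagonal is [3, 3, 5, 3, 5, 3, 5, 3]. The multiplicity of 0 as a Laplacian eigenvalue equals the number of connected components.

[0, 3, 3, 3, 3, 5, 5, 8]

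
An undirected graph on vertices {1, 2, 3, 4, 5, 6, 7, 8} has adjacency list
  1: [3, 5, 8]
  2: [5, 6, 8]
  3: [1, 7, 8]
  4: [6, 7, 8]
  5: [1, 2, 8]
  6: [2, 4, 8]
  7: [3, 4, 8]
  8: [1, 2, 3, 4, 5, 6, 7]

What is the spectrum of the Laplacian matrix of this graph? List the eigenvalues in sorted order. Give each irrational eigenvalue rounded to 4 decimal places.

Reading degrees in the order [1, 2, 3, 4, 5, 6, 7, 8] gives [3, 3, 3, 3, 3, 3, 3, 7]; set D = diag(3, 3, 3, 3, 3, 3, 3, 7) and form L = D - A. L is symmetric positive semidefinite, so every eigenvalue is real and nonnegative. The largest eigenvalue, 8, is at most the vertex count 8. By the matrix-tree theorem the graph has (1/8) * product of the nonzero eigenvalues = 841 spanning trees.

[0, 1.7530, 1.7530, 3.4450, 3.4450, 4.8019, 4.8019, 8]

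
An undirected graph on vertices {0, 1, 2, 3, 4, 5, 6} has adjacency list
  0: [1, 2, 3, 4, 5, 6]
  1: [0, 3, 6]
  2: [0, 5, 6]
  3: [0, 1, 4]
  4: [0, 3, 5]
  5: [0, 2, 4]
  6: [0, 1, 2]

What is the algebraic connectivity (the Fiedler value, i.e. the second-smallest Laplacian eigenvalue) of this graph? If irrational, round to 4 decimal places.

With the vertex order [0, 1, 2, 3, 4, 5, 6], the degrees are [6, 3, 3, 3, 3, 3, 3], giving D = diag(6, 3, 3, 3, 3, 3, 3) and L = D - A. Computing the eigenvalues of L and sorting gives [0, 2, 2, 4, 4, 5, 7]. The Fiedler value lambda_2 = 2 is strictly positive, so the graph is connected. The eigenvalues sum to 24, which equals trace(L) = 2|E|. There is one zero in the spectrum, matching the 1 component.

2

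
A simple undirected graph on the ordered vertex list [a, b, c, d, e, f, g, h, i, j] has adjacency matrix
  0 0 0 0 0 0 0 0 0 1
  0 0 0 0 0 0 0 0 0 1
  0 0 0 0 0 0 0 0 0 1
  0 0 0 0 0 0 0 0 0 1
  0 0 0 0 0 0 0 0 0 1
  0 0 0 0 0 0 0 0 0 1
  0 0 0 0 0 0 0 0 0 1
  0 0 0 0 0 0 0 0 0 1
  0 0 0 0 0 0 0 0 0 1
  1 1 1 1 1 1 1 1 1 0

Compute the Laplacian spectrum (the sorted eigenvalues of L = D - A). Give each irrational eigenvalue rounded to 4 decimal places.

[0, 1, 1, 1, 1, 1, 1, 1, 1, 10]

Reading degrees in the order [a, b, c, d, e, f, g, h, i, j] gives [1, 1, 1, 1, 1, 1, 1, 1, 1, 9]; set D = diag(1, 1, 1, 1, 1, 1, 1, 1, 1, 9) and form L = D - A. Diagonalising L (or applying a numerical eigensolver to the 10x10 matrix) gives the spectrum above. The single zero eigenvalue shows the graph is connected. By the matrix-tree theorem the graph has (1/10) * product of the nonzero eigenvalues = 1 spanning tree.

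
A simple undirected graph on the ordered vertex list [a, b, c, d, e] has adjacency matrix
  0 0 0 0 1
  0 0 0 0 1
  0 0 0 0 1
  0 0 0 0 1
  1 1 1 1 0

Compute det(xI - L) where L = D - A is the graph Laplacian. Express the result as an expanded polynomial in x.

With the vertex order [a, b, c, d, e], the degrees are [1, 1, 1, 1, 4], giving D = diag(1, 1, 1, 1, 4) and L = D - A. The eigenvalues of L are [0, 1, 1, 1, 5]; the characteristic polynomial is the product of (x - lambda_i), which multiplies out to x^5 - 8x^4 + 18x^3 - 16x^2 + 5x. Since p(0) = det(-L) = 0, x divides p(x). The eigenvalues sum to 8, which equals trace(L) = 2|E|.

x^5 - 8x^4 + 18x^3 - 16x^2 + 5x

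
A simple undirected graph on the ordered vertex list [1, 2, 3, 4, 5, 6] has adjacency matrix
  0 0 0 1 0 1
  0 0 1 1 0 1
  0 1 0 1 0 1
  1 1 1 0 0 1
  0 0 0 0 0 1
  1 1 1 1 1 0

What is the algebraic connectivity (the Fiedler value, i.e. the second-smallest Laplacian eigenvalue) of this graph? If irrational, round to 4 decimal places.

1

Each diagonal entry of L is the vertex degree and each off-diagonal entry is -1 where an edge is present, 0 otherwise; in the order [1, 2, 3, 4, 5, 6] the diagonal is [2, 3, 3, 4, 1, 5]. The sorted Laplacian eigenvalues are [0, 1, 2, 4, 5, 6]; the algebraic connectivity is the second entry, 1. The largest eigenvalue, 6, is at most the vertex count 6.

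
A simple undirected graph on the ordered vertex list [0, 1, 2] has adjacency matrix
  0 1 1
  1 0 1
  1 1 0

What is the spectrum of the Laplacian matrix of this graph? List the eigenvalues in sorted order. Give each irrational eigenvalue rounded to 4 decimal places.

Reading degrees in the order [0, 1, 2] gives [2, 2, 2]; set D = diag(2, 2, 2) and form L = D - A. Diagonalising L (or applying a numerical eigensolver to the 3x3 matrix) gives the spectrum above. The single zero eigenvalue shows the graph is connected.

[0, 3, 3]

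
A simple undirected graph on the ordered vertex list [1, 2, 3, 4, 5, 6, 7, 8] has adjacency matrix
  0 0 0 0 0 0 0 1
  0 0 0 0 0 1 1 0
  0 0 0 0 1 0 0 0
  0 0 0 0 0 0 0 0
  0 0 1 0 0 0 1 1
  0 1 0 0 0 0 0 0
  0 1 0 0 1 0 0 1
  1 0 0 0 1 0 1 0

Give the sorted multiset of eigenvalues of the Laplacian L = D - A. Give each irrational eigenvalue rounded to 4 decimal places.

Reading degrees in the order [1, 2, 3, 4, 5, 6, 7, 8] gives [1, 2, 1, 0, 3, 1, 3, 3]; set D = diag(1, 2, 1, 0, 3, 1, 3, 3) and form L = D - A. Diagonalising L (or applying a numerical eigensolver to the 8x8 matrix) gives the spectrum above. The 2 zero eigenvalues correspond to the 2 connected components.

[0, 0, 0.3820, 0.6972, 1.5858, 2.6180, 4.3028, 4.4142]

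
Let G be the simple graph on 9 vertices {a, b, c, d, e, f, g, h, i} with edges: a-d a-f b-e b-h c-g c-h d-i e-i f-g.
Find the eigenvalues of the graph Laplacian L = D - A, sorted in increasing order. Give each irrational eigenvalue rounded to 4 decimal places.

Each diagonal entry of L is the vertex degree and each off-diagonal entry is -1 where an edge is present, 0 otherwise; in the order [a, b, c, d, e, f, g, h, i] the diagonal is [2, 2, 2, 2, 2, 2, 2, 2, 2]. L is symmetric positive semidefinite, so every eigenvalue is real and nonnegative. The largest eigenvalue, 3.8794, is at most the vertex count 9.

[0, 0.4679, 0.4679, 1.6527, 1.6527, 3, 3, 3.8794, 3.8794]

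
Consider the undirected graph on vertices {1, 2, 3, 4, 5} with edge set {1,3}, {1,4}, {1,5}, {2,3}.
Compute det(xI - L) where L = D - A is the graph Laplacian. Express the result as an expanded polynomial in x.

x^5 - 8x^4 + 20x^3 - 18x^2 + 5x

Reading degrees in the order [1, 2, 3, 4, 5] gives [3, 1, 2, 1, 1]; set D = diag(3, 1, 2, 1, 1) and form L = D - A. Computing det(xI - L) by cofactor expansion (or equivalently via sum-over-permutations) gives x^5 - 8x^4 + 20x^3 - 18x^2 + 5x. Since p(0) = det(-L) = 0, x divides p(x). By the matrix-tree theorem the graph has (1/5) * product of the nonzero eigenvalues = 1 spanning tree.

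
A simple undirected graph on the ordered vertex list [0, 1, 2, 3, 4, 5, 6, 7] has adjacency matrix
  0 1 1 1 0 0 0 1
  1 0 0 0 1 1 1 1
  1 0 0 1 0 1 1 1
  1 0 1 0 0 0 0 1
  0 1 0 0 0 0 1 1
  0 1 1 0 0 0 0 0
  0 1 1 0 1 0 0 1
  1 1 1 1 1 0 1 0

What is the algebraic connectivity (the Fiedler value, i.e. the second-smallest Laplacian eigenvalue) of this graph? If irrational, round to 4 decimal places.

1.8892

With the vertex order [0, 1, 2, 3, 4, 5, 6, 7], the degrees are [4, 5, 5, 3, 3, 2, 4, 6], giving D = diag(4, 5, 5, 3, 3, 2, 4, 6) and L = D - A. The smallest Laplacian eigenvalue is always 0. The next one, lambda_2 = 1.8892, measures how hard the graph is to disconnect: larger values mean better connectivity.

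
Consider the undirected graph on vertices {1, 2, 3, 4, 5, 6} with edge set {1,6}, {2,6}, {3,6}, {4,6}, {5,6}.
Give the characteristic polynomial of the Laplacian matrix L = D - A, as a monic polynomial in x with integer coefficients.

Each diagonal entry of L is the vertex degree and each off-diagonal entry is -1 where an edge is present, 0 otherwise; in the order [1, 2, 3, 4, 5, 6] the diagonal is [1, 1, 1, 1, 1, 5]. L has integer entries, so p(x) = det(xI - L) has integer coefficients. Expanding the determinant yields x^6 - 10x^5 + 30x^4 - 40x^3 + 25x^2 - 6x. The coefficient of x^5 equals -trace(L) = -10, matching the sum of degrees. By the matrix-tree theorem the graph has (1/6) * product of the nonzero eigenvalues = 1 spanning tree.

x^6 - 10x^5 + 30x^4 - 40x^3 + 25x^2 - 6x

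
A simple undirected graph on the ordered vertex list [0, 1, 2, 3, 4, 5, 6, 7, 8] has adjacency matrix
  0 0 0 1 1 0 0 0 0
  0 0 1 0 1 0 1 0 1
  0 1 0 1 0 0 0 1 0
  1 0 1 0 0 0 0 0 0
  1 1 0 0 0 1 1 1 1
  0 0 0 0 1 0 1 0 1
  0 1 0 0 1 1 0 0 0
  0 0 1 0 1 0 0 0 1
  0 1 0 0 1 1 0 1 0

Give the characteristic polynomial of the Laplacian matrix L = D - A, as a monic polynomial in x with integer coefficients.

x^9 - 30x^8 + 379x^7 - 2628x^6 + 10909x^5 - 27648x^4 + 41530x^3 - 33496x^2 + 10944x

Each diagonal entry of L is the vertex degree and each off-diagonal entry is -1 where an edge is present, 0 otherwise; in the order [0, 1, 2, 3, 4, 5, 6, 7, 8] the diagonal is [2, 4, 3, 2, 6, 3, 3, 3, 4]. L has integer entries, so p(x) = det(xI - L) has integer coefficients. Expanding the determinant yields x^9 - 30x^8 + 379x^7 - 2628x^6 + 10909x^5 - 27648x^4 + 41530x^3 - 33496x^2 + 10944x. Since p(0) = det(-L) = 0, x divides p(x). The largest eigenvalue, 7.1417, is at most the vertex count 9. The eigenvalues sum to 30, which equals trace(L) = 2|E|.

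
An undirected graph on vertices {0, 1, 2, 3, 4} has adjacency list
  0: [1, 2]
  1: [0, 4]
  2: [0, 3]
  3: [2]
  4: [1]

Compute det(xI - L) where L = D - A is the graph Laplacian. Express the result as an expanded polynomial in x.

x^5 - 8x^4 + 21x^3 - 20x^2 + 5x

Each diagonal entry of L is the vertex degree and each off-diagonal entry is -1 where an edge is present, 0 otherwise; in the order [0, 1, 2, 3, 4] the diagonal is [2, 2, 2, 1, 1]. Computing det(xI - L) by cofactor expansion (or equivalently via sum-over-permutations) gives x^5 - 8x^4 + 21x^3 - 20x^2 + 5x. Since p(0) = det(-L) = 0, x divides p(x).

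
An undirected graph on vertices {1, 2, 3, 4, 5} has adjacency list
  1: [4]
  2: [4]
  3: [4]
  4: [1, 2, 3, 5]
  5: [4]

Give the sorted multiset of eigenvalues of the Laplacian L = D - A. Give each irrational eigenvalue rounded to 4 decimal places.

[0, 1, 1, 1, 5]

With the vertex order [1, 2, 3, 4, 5], the degrees are [1, 1, 1, 4, 1], giving D = diag(1, 1, 1, 4, 1) and L = D - A. Since every row of L sums to 0, the all-ones vector is in the kernel and 0 is an eigenvalue. By the matrix-tree theorem the graph has (1/5) * product of the nonzero eigenvalues = 1 spanning tree. The largest eigenvalue, 5, is at most the vertex count 5.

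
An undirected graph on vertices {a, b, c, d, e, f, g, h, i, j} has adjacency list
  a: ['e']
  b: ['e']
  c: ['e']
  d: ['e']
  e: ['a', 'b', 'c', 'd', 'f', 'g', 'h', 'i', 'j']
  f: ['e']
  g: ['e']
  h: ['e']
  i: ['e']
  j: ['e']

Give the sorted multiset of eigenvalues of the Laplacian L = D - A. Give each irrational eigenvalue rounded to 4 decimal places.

Reading degrees in the order [a, b, c, d, e, f, g, h, i, j] gives [1, 1, 1, 1, 9, 1, 1, 1, 1, 1]; set D = diag(1, 1, 1, 1, 9, 1, 1, 1, 1, 1) and form L = D - A. The multiplicity of 0 as a Laplacian eigenvalue equals the number of connected components.

[0, 1, 1, 1, 1, 1, 1, 1, 1, 10]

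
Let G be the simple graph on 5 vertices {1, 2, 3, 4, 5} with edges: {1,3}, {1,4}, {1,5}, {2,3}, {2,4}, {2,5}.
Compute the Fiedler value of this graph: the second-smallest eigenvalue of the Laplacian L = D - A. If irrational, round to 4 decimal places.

2

Each diagonal entry of L is the vertex degree and each off-diagonal entry is -1 where an edge is present, 0 otherwise; in the order [1, 2, 3, 4, 5] the diagonal is [3, 3, 2, 2, 2]. Computing the eigenvalues of L and sorting gives [0, 2, 2, 3, 5]. The Fiedler value lambda_2 = 2 is strictly positive, so the graph is connected. By the matrix-tree theorem the graph has (1/5) * product of the nonzero eigenvalues = 12 spanning trees.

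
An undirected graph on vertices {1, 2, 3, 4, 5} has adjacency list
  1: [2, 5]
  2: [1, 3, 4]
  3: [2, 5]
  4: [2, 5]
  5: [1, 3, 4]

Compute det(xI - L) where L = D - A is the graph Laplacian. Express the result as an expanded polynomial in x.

Each diagonal entry of L is the vertex degree and each off-diagonal entry is -1 where an edge is present, 0 otherwise; in the order [1, 2, 3, 4, 5] the diagonal is [2, 3, 2, 2, 3]. L has integer entries, so p(x) = det(xI - L) has integer coefficients. Expanding the determinant yields x^5 - 12x^4 + 51x^3 - 92x^2 + 60x. Since p(0) = det(-L) = 0, x divides p(x).

x^5 - 12x^4 + 51x^3 - 92x^2 + 60x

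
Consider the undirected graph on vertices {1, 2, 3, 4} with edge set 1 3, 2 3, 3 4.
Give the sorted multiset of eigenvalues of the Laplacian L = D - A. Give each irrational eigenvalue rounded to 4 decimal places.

[0, 1, 1, 4]

Reading degrees in the order [1, 2, 3, 4] gives [1, 1, 3, 1]; set D = diag(1, 1, 3, 1) and form L = D - A. The multiplicity of 0 as a Laplacian eigenvalue equals the number of connected components. The single zero eigenvalue shows the graph is connected. The largest eigenvalue, 4, is at most the vertex count 4.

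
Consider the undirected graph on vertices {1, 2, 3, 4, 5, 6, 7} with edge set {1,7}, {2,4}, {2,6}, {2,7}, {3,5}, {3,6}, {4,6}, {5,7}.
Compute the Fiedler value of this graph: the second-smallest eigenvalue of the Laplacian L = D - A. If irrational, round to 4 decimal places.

Reading degrees in the order [1, 2, 3, 4, 5, 6, 7] gives [1, 3, 2, 2, 2, 3, 3]; set D = diag(1, 3, 2, 2, 2, 3, 3) and form L = D - A. The smallest Laplacian eigenvalue is always 0. The next one, lambda_2 = 0.6490, measures how hard the graph is to disconnect: larger values mean better connectivity.

0.6490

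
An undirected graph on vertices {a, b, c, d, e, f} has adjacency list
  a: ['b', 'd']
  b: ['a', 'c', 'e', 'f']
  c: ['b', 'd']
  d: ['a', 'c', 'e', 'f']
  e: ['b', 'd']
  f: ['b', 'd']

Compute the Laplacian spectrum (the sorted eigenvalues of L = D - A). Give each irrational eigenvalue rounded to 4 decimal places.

[0, 2, 2, 2, 4, 6]

With the vertex order [a, b, c, d, e, f], the degrees are [2, 4, 2, 4, 2, 2], giving D = diag(2, 4, 2, 4, 2, 2) and L = D - A. Since every row of L sums to 0, the all-ones vector is in the kernel and 0 is an eigenvalue.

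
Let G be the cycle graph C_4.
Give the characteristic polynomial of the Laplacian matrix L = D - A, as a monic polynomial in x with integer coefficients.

The graph has 4 vertices and degree multiset [2, 2, 2, 2]; D is the diagonal matrix of degrees and L = D - A. L has integer entries, so p(x) = det(xI - L) has integer coefficients. Expanding the determinant yields x^4 - 8x^3 + 20x^2 - 16x. The constant term is 0 because L is singular (the all-ones vector lies in its kernel). There is one zero in the spectrum, matching the 1 component. By the matrix-tree theorem the graph has (1/4) * product of the nonzero eigenvalues = 4 spanning trees.

x^4 - 8x^3 + 20x^2 - 16x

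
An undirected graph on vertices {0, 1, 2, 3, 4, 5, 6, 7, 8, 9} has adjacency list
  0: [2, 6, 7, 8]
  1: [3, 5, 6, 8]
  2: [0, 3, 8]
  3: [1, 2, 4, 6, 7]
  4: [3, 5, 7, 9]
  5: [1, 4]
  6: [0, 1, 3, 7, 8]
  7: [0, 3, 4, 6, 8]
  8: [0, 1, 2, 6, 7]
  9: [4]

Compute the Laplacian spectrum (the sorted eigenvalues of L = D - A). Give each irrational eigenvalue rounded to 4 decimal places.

Each diagonal entry of L is the vertex degree and each off-diagonal entry is -1 where an edge is present, 0 otherwise; in the order [0, 1, 2, 3, 4, 5, 6, 7, 8, 9] the diagonal is [4, 4, 3, 5, 4, 2, 5, 5, 5, 1]. L is symmetric positive semidefinite, so every eigenvalue is real and nonnegative. The single zero eigenvalue shows the graph is connected. There is one zero in the spectrum, matching the 1 component. By the matrix-tree theorem the graph has (1/10) * product of the nonzero eigenvalues = 7550 spanning trees.

[0, 0.7392, 1.5303, 3.1390, 3.5953, 3.8776, 5.5676, 5.8798, 6.4643, 7.2069]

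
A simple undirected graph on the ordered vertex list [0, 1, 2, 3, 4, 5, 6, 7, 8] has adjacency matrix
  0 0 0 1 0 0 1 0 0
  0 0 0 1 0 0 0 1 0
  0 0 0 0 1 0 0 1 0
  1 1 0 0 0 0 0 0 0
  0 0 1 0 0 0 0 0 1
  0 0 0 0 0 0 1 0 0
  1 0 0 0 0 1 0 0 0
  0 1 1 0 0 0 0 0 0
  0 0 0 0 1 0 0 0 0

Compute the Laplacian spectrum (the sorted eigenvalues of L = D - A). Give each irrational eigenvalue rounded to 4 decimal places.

[0, 0.1206, 0.4679, 1, 1.6527, 2.3473, 3, 3.5321, 3.8794]

With the vertex order [0, 1, 2, 3, 4, 5, 6, 7, 8], the degrees are [2, 2, 2, 2, 2, 1, 2, 2, 1], giving D = diag(2, 2, 2, 2, 2, 1, 2, 2, 1) and L = D - A. The multiplicity of 0 as a Laplacian eigenvalue equals the number of connected components. The largest eigenvalue, 3.8794, is at most the vertex count 9.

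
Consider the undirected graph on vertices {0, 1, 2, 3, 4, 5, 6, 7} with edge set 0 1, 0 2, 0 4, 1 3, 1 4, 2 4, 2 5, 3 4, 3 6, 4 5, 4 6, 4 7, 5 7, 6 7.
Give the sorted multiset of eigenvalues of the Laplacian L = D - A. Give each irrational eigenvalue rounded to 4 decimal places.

Reading degrees in the order [0, 1, 2, 3, 4, 5, 6, 7] gives [3, 3, 3, 3, 7, 3, 3, 3]; set D = diag(3, 3, 3, 3, 7, 3, 3, 3) and form L = D - A. Diagonalising L (or applying a numerical eigensolver to the 8x8 matrix) gives the spectrum above. The single zero eigenvalue shows the graph is connected. By the matrix-tree theorem the graph has (1/8) * product of the nonzero eigenvalues = 841 spanning trees.

[0, 1.7530, 1.7530, 3.4450, 3.4450, 4.8019, 4.8019, 8]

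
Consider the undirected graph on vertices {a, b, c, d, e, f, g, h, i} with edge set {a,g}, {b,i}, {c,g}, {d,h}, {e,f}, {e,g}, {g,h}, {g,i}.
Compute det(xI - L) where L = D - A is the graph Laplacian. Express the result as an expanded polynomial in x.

Each diagonal entry of L is the vertex degree and each off-diagonal entry is -1 where an edge is present, 0 otherwise; in the order [a, b, c, d, e, f, g, h, i] the diagonal is [1, 1, 1, 1, 2, 1, 5, 2, 2]. Computing det(xI - L) by cofactor expansion (or equivalently via sum-over-permutations) gives x^9 - 16x^8 + 99x^7 - 312x^6 + 546x^5 - 540x^4 + 295x^3 - 82x^2 + 9x. The constant term is 0 because L is singular (the all-ones vector lies in its kernel). The largest eigenvalue, 6.1474, is at most the vertex count 9.

x^9 - 16x^8 + 99x^7 - 312x^6 + 546x^5 - 540x^4 + 295x^3 - 82x^2 + 9x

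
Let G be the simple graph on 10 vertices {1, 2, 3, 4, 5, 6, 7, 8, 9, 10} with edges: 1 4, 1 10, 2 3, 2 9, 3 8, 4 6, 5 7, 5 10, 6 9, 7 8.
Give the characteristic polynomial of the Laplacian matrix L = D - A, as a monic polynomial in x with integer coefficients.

With the vertex order [1, 2, 3, 4, 5, 6, 7, 8, 9, 10], the degrees are [2, 2, 2, 2, 2, 2, 2, 2, 2, 2], giving D = diag(2, 2, 2, 2, 2, 2, 2, 2, 2, 2) and L = D - A. L has integer entries, so p(x) = det(xI - L) has integer coefficients. Expanding the determinant yields x^10 - 20x^9 + 170x^8 - 800x^7 + 2275x^6 - 4004x^5 + 4290x^4 - 2640x^3 + 825x^2 - 100x. Since p(0) = det(-L) = 0, x divides p(x). The largest eigenvalue, 4, is at most the vertex count 10.

x^10 - 20x^9 + 170x^8 - 800x^7 + 2275x^6 - 4004x^5 + 4290x^4 - 2640x^3 + 825x^2 - 100x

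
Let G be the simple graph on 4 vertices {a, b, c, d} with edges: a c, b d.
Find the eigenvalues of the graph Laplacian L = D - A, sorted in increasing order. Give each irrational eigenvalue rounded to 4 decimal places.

Reading degrees in the order [a, b, c, d] gives [1, 1, 1, 1]; set D = diag(1, 1, 1, 1) and form L = D - A. The multiplicity of 0 as a Laplacian eigenvalue equals the number of connected components. The 2 zero eigenvalues correspond to the 2 connected components. The largest eigenvalue, 2, is at most the vertex count 4. The eigenvalues sum to 4, which equals trace(L) = 2|E|.

[0, 0, 2, 2]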